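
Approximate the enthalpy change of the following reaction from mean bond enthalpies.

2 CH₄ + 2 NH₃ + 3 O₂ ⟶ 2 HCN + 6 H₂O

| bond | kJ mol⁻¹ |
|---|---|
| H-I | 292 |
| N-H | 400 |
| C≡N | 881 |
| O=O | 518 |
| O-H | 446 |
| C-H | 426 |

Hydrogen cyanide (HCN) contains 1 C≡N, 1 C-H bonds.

ΔH ≈ −604 kJ

Bonds broken (reactants):
  C-H: 8 × 426 = 3408
  N-H: 6 × 400 = 2400
  O=O: 3 × 518 = 1554
  Σ(broken) = 7362 kJ
Bonds formed (products):
  C≡N: 2 × 881 = 1762
  C-H: 2 × 426 = 852
  O-H: 12 × 446 = 5352
  Σ(formed) = 7966 kJ
ΔH = Σ(broken) − Σ(formed) = 7362 − 7966 = −604 kJ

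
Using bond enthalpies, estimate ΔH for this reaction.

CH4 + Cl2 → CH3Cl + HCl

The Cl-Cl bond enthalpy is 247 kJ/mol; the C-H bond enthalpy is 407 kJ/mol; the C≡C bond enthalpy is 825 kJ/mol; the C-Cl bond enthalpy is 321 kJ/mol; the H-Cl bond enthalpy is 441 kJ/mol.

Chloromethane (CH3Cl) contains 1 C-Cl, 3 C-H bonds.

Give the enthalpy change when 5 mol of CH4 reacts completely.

Bonds broken (reactants):
  C-H: 4 × 407 = 1628
  Cl-Cl: 1 × 247 = 247
  Σ(broken) = 1875 kJ
Bonds formed (products):
  C-Cl: 1 × 321 = 321
  C-H: 3 × 407 = 1221
  H-Cl: 1 × 441 = 441
  Σ(formed) = 1983 kJ
ΔH = Σ(broken) − Σ(formed) = 1875 − 1983 = −108 kJ
For 5× the reaction as written: 5 × (−108) = −540 kJ

ΔH = −540 kJ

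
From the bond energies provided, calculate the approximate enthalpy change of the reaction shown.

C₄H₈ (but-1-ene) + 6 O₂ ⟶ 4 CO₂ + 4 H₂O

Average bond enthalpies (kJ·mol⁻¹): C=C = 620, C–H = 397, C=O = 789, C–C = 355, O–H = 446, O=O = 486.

Bonds broken (reactants):
  C–C: 2 × 355 = 710
  C–H: 8 × 397 = 3176
  C=C: 1 × 620 = 620
  O=O: 6 × 486 = 2916
  Σ(broken) = 7422 kJ
Bonds formed (products):
  C=O: 8 × 789 = 6312
  O–H: 8 × 446 = 3568
  Σ(formed) = 9880 kJ
ΔH = Σ(broken) − Σ(formed) = 7422 − 9880 = −2458 kJ

ΔH ≈ −2458 kJ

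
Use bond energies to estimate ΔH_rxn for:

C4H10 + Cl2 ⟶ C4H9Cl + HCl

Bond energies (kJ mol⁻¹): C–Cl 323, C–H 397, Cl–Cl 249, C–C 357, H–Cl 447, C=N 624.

ΔH ≈ −124 kJ

Bonds broken (reactants):
  C–C: 3 × 357 = 1071
  C–H: 10 × 397 = 3970
  Cl–Cl: 1 × 249 = 249
  Σ(broken) = 5290 kJ
Bonds formed (products):
  C–C: 3 × 357 = 1071
  C–Cl: 1 × 323 = 323
  C–H: 9 × 397 = 3573
  H–Cl: 1 × 447 = 447
  Σ(formed) = 5414 kJ
ΔH = Σ(broken) − Σ(formed) = 5290 − 5414 = −124 kJ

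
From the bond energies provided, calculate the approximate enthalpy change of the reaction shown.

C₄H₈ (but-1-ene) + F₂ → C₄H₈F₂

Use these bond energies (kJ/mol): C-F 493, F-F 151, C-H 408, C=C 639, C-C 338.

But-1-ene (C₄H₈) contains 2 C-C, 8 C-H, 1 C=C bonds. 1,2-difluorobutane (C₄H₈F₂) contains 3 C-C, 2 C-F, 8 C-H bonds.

Bonds broken (reactants):
  C-C: 2 × 338 = 676
  C-H: 8 × 408 = 3264
  C=C: 1 × 639 = 639
  F-F: 1 × 151 = 151
  Σ(broken) = 4730 kJ
Bonds formed (products):
  C-C: 3 × 338 = 1014
  C-F: 2 × 493 = 986
  C-H: 8 × 408 = 3264
  Σ(formed) = 5264 kJ
ΔH = Σ(broken) − Σ(formed) = 4730 − 5264 = −534 kJ

ΔH ≈ −534 kJ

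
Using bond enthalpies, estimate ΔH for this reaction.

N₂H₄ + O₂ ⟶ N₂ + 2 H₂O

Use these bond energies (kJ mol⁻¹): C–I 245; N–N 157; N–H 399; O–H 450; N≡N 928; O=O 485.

Bonds broken (reactants):
  N–H: 4 × 399 = 1596
  N–N: 1 × 157 = 157
  O=O: 1 × 485 = 485
  Σ(broken) = 2238 kJ
Bonds formed (products):
  N≡N: 1 × 928 = 928
  O–H: 4 × 450 = 1800
  Σ(formed) = 2728 kJ
ΔH = Σ(broken) − Σ(formed) = 2238 − 2728 = −490 kJ

ΔH ≈ −490 kJ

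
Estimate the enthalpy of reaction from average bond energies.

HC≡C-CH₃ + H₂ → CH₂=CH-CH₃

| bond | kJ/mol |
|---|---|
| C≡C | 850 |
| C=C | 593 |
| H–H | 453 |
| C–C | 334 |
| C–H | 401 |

ΔH ≈ −92 kJ

Bonds broken (reactants):
  C≡C: 1 × 850 = 850
  C–C: 1 × 334 = 334
  C–H: 4 × 401 = 1604
  H–H: 1 × 453 = 453
  Σ(broken) = 3241 kJ
Bonds formed (products):
  C–C: 1 × 334 = 334
  C–H: 6 × 401 = 2406
  C=C: 1 × 593 = 593
  Σ(formed) = 3333 kJ
ΔH = Σ(broken) − Σ(formed) = 3241 − 3333 = −92 kJ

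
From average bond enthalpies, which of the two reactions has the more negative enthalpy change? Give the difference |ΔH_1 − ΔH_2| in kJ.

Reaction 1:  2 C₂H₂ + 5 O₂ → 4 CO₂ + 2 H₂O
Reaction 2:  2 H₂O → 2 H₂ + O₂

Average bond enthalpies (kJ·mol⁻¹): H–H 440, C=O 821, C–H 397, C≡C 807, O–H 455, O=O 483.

Reaction 1:
  Bonds broken (reactants):
    C≡C: 2 × 807 = 1614
    C–H: 4 × 397 = 1588
    O=O: 5 × 483 = 2415
    Σ(broken) = 5617 kJ
  Bonds formed (products):
    C=O: 8 × 821 = 6568
    O–H: 4 × 455 = 1820
    Σ(formed) = 8388 kJ
  ΔH_1 = 5617 − 8388 = −2771 kJ
Reaction 2:
  Bonds broken (reactants):
    O–H: 4 × 455 = 1820
    Σ(broken) = 1820 kJ
  Bonds formed (products):
    H–H: 2 × 440 = 880
    O=O: 1 × 483 = 483
    Σ(formed) = 1363 kJ
  ΔH_2 = 1820 − 1363 = +457 kJ
ΔH_1 − ΔH_2 = −3228 kJ, so reaction 1 has the more negative ΔH; |ΔH_1 − ΔH_2| = 3228 kJ.

Reaction 1, by 3228 kJ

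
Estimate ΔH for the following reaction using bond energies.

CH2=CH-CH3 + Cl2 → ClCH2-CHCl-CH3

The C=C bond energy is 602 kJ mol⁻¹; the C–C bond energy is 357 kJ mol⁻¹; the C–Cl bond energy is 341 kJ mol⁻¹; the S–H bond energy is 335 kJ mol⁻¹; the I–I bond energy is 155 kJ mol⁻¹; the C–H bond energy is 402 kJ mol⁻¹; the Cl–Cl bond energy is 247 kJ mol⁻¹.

Bonds broken (reactants):
  C–C: 1 × 357 = 357
  C–H: 6 × 402 = 2412
  C=C: 1 × 602 = 602
  Cl–Cl: 1 × 247 = 247
  Σ(broken) = 3618 kJ
Bonds formed (products):
  C–C: 2 × 357 = 714
  C–Cl: 2 × 341 = 682
  C–H: 6 × 402 = 2412
  Σ(formed) = 3808 kJ
ΔH = Σ(broken) − Σ(formed) = 3618 − 3808 = −190 kJ

ΔH ≈ −190 kJ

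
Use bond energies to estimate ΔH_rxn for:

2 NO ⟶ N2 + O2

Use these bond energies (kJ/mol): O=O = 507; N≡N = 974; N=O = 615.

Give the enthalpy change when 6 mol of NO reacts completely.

Bonds broken (reactants):
  N=O: 2 × 615 = 1230
  Σ(broken) = 1230 kJ
Bonds formed (products):
  N≡N: 1 × 974 = 974
  O=O: 1 × 507 = 507
  Σ(formed) = 1481 kJ
ΔH = Σ(broken) − Σ(formed) = 1230 − 1481 = −251 kJ
For 3× the reaction as written: 3 × (−251) = −753 kJ

ΔH = −753 kJ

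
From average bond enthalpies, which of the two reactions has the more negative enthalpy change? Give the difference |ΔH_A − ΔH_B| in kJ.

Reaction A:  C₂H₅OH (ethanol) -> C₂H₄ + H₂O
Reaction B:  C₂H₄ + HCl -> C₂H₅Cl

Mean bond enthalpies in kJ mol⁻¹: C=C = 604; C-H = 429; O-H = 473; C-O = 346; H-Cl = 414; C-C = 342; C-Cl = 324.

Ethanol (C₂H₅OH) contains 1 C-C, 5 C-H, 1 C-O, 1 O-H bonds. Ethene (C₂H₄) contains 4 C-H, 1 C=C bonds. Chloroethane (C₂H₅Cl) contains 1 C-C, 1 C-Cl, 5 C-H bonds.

Reaction A:
  Bonds broken (reactants):
    C-C: 1 × 342 = 342
    C-H: 5 × 429 = 2145
    C-O: 1 × 346 = 346
    O-H: 1 × 473 = 473
    Σ(broken) = 3306 kJ
  Bonds formed (products):
    C-H: 4 × 429 = 1716
    C=C: 1 × 604 = 604
    O-H: 2 × 473 = 946
    Σ(formed) = 3266 kJ
  ΔH_A = 3306 − 3266 = +40 kJ
Reaction B:
  Bonds broken (reactants):
    C-H: 4 × 429 = 1716
    C=C: 1 × 604 = 604
    H-Cl: 1 × 414 = 414
    Σ(broken) = 2734 kJ
  Bonds formed (products):
    C-C: 1 × 342 = 342
    C-Cl: 1 × 324 = 324
    C-H: 5 × 429 = 2145
    Σ(formed) = 2811 kJ
  ΔH_B = 2734 − 2811 = −77 kJ
ΔH_A − ΔH_B = +117 kJ, so reaction B has the more negative ΔH; |ΔH_A − ΔH_B| = 117 kJ.

Reaction B, by 117 kJ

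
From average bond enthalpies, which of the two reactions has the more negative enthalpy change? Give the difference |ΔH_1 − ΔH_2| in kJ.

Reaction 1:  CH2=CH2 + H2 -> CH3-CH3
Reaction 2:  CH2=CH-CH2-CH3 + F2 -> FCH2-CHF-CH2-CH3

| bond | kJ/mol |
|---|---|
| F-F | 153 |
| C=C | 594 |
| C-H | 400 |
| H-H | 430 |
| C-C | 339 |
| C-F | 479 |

Reaction 2, by 435 kJ

Reaction 1:
  Bonds broken (reactants):
    C-H: 4 × 400 = 1600
    C=C: 1 × 594 = 594
    H-H: 1 × 430 = 430
    Σ(broken) = 2624 kJ
  Bonds formed (products):
    C-C: 1 × 339 = 339
    C-H: 6 × 400 = 2400
    Σ(formed) = 2739 kJ
  ΔH_1 = 2624 − 2739 = −115 kJ
Reaction 2:
  Bonds broken (reactants):
    C-C: 2 × 339 = 678
    C-H: 8 × 400 = 3200
    C=C: 1 × 594 = 594
    F-F: 1 × 153 = 153
    Σ(broken) = 4625 kJ
  Bonds formed (products):
    C-C: 3 × 339 = 1017
    C-F: 2 × 479 = 958
    C-H: 8 × 400 = 3200
    Σ(formed) = 5175 kJ
  ΔH_2 = 4625 − 5175 = −550 kJ
ΔH_1 − ΔH_2 = +435 kJ, so reaction 2 has the more negative ΔH; |ΔH_1 − ΔH_2| = 435 kJ.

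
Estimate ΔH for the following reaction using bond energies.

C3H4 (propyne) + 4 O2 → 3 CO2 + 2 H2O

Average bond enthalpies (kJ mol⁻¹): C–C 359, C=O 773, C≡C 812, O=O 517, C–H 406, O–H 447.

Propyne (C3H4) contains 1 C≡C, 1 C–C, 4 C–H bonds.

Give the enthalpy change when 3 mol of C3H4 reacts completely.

Bonds broken (reactants):
  C≡C: 1 × 812 = 812
  C–C: 1 × 359 = 359
  C–H: 4 × 406 = 1624
  O=O: 4 × 517 = 2068
  Σ(broken) = 4863 kJ
Bonds formed (products):
  C=O: 6 × 773 = 4638
  O–H: 4 × 447 = 1788
  Σ(formed) = 6426 kJ
ΔH = Σ(broken) − Σ(formed) = 4863 − 6426 = −1563 kJ
For 3× the reaction as written: 3 × (−1563) = −4689 kJ

ΔH = −4689 kJ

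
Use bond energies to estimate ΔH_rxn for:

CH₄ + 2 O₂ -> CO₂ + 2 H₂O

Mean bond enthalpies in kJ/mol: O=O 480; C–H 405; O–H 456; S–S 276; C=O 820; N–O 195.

Bonds broken (reactants):
  C–H: 4 × 405 = 1620
  O=O: 2 × 480 = 960
  Σ(broken) = 2580 kJ
Bonds formed (products):
  C=O: 2 × 820 = 1640
  O–H: 4 × 456 = 1824
  Σ(formed) = 3464 kJ
ΔH = Σ(broken) − Σ(formed) = 2580 − 3464 = −884 kJ

ΔH ≈ −884 kJ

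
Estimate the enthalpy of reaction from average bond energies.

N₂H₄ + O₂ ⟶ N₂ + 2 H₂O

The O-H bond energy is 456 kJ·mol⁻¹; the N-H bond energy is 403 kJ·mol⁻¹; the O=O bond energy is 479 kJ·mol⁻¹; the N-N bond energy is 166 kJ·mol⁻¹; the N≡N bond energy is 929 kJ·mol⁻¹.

ΔH ≈ −496 kJ

Bonds broken (reactants):
  N-H: 4 × 403 = 1612
  N-N: 1 × 166 = 166
  O=O: 1 × 479 = 479
  Σ(broken) = 2257 kJ
Bonds formed (products):
  N≡N: 1 × 929 = 929
  O-H: 4 × 456 = 1824
  Σ(formed) = 2753 kJ
ΔH = Σ(broken) − Σ(formed) = 2257 − 2753 = −496 kJ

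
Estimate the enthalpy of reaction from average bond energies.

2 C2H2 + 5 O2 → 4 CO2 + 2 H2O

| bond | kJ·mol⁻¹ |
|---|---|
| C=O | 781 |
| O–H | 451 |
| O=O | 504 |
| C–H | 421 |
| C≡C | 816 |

Bonds broken (reactants):
  C≡C: 2 × 816 = 1632
  C–H: 4 × 421 = 1684
  O=O: 5 × 504 = 2520
  Σ(broken) = 5836 kJ
Bonds formed (products):
  C=O: 8 × 781 = 6248
  O–H: 4 × 451 = 1804
  Σ(formed) = 8052 kJ
ΔH = Σ(broken) − Σ(formed) = 5836 − 8052 = −2216 kJ

ΔH ≈ −2216 kJ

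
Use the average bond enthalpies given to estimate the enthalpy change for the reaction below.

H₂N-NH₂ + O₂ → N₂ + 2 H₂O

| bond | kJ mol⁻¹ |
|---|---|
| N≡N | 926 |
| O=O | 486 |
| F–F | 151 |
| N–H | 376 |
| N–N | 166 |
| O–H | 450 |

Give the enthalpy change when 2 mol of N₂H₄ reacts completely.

Bonds broken (reactants):
  N–H: 4 × 376 = 1504
  N–N: 1 × 166 = 166
  O=O: 1 × 486 = 486
  Σ(broken) = 2156 kJ
Bonds formed (products):
  N≡N: 1 × 926 = 926
  O–H: 4 × 450 = 1800
  Σ(formed) = 2726 kJ
ΔH = Σ(broken) − Σ(formed) = 2156 − 2726 = −570 kJ
For 2× the reaction as written: 2 × (−570) = −1140 kJ

ΔH = −1140 kJ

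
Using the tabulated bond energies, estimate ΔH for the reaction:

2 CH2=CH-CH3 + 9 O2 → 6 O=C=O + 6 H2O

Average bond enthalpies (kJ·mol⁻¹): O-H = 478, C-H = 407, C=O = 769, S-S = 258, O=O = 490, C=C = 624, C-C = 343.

ΔH ≈ −3736 kJ

Bonds broken (reactants):
  C-C: 2 × 343 = 686
  C-H: 12 × 407 = 4884
  C=C: 2 × 624 = 1248
  O=O: 9 × 490 = 4410
  Σ(broken) = 11228 kJ
Bonds formed (products):
  C=O: 12 × 769 = 9228
  O-H: 12 × 478 = 5736
  Σ(formed) = 14964 kJ
ΔH = Σ(broken) − Σ(formed) = 11228 − 14964 = −3736 kJ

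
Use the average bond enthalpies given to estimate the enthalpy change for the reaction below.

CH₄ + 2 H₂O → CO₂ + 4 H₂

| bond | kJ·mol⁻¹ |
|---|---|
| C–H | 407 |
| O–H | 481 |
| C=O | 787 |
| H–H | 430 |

ΔH ≈ +258 kJ

Bonds broken (reactants):
  C–H: 4 × 407 = 1628
  O–H: 4 × 481 = 1924
  Σ(broken) = 3552 kJ
Bonds formed (products):
  C=O: 2 × 787 = 1574
  H–H: 4 × 430 = 1720
  Σ(formed) = 3294 kJ
ΔH = Σ(broken) − Σ(formed) = 3552 − 3294 = +258 kJ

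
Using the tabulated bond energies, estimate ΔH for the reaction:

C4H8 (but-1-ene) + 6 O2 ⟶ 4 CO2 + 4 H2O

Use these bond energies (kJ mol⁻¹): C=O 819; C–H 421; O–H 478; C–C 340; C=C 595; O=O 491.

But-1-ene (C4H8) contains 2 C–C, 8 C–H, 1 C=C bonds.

Bonds broken (reactants):
  C–C: 2 × 340 = 680
  C–H: 8 × 421 = 3368
  C=C: 1 × 595 = 595
  O=O: 6 × 491 = 2946
  Σ(broken) = 7589 kJ
Bonds formed (products):
  C=O: 8 × 819 = 6552
  O–H: 8 × 478 = 3824
  Σ(formed) = 10376 kJ
ΔH = Σ(broken) − Σ(formed) = 7589 − 10376 = −2787 kJ

ΔH ≈ −2787 kJ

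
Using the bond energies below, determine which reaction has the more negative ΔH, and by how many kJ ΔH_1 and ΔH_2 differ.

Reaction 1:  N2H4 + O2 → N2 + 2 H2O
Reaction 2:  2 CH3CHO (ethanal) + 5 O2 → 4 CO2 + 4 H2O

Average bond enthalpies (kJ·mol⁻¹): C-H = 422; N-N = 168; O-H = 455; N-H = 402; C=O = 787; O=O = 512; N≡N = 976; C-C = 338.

Reaction 2, by 1242 kJ

Reaction 1:
  Bonds broken (reactants):
    N-H: 4 × 402 = 1608
    N-N: 1 × 168 = 168
    O=O: 1 × 512 = 512
    Σ(broken) = 2288 kJ
  Bonds formed (products):
    N≡N: 1 × 976 = 976
    O-H: 4 × 455 = 1820
    Σ(formed) = 2796 kJ
  ΔH_1 = 2288 − 2796 = −508 kJ
Reaction 2:
  Bonds broken (reactants):
    C-C: 2 × 338 = 676
    C-H: 8 × 422 = 3376
    C=O: 2 × 787 = 1574
    O=O: 5 × 512 = 2560
    Σ(broken) = 8186 kJ
  Bonds formed (products):
    C=O: 8 × 787 = 6296
    O-H: 8 × 455 = 3640
    Σ(formed) = 9936 kJ
  ΔH_2 = 8186 − 9936 = −1750 kJ
ΔH_1 − ΔH_2 = +1242 kJ, so reaction 2 has the more negative ΔH; |ΔH_1 − ΔH_2| = 1242 kJ.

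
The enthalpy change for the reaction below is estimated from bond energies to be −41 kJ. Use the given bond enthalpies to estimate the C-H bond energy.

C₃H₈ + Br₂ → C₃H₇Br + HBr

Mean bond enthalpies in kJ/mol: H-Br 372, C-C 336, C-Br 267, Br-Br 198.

D(C-H) ≈ 400 kJ/mol

Let D be the C-H bond energy.
Σ(broken) = 1×198 + 2×336 + 8×D = 870 + 8D
Σ(formed) = 1×267 + 2×336 + 7×D + 1×372 = 1311 + 7D
ΔH = Σ(broken) − Σ(formed) = (870 + 8D) − (1311 + 7D) = −441 + D
Setting this equal to −41 kJ gives D = 400 kJ/mol.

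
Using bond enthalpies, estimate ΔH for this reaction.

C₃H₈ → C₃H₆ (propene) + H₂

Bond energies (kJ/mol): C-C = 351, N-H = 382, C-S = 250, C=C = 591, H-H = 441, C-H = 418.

ΔH ≈ +155 kJ

Bonds broken (reactants):
  C-C: 2 × 351 = 702
  C-H: 8 × 418 = 3344
  Σ(broken) = 4046 kJ
Bonds formed (products):
  C-C: 1 × 351 = 351
  C-H: 6 × 418 = 2508
  C=C: 1 × 591 = 591
  H-H: 1 × 441 = 441
  Σ(formed) = 3891 kJ
ΔH = Σ(broken) − Σ(formed) = 4046 − 3891 = +155 kJ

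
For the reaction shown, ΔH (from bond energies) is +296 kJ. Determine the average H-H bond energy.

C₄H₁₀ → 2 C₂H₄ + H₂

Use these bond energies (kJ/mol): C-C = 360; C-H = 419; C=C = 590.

D(H-H) ≈ 442 kJ/mol

Let D be the H-H bond energy.
Σ(broken) = 3×360 + 10×419 = 5270
Σ(formed) = 8×419 + 2×590 + 1×D = 4532 + D
ΔH = Σ(broken) − Σ(formed) = (5270) − (4532 + D) = +738 − D
Setting this equal to +296 kJ gives D = 442 kJ/mol.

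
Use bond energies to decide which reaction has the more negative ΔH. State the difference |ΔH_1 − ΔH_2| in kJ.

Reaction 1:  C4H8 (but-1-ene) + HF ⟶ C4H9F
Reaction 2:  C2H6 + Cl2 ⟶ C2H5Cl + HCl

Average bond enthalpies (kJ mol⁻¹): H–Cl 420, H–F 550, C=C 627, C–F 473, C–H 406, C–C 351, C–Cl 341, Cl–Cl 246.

Reaction 1:
  Bonds broken (reactants):
    C–C: 2 × 351 = 702
    C–H: 8 × 406 = 3248
    C=C: 1 × 627 = 627
    H–F: 1 × 550 = 550
    Σ(broken) = 5127 kJ
  Bonds formed (products):
    C–C: 3 × 351 = 1053
    C–F: 1 × 473 = 473
    C–H: 9 × 406 = 3654
    Σ(formed) = 5180 kJ
  ΔH_1 = 5127 − 5180 = −53 kJ
Reaction 2:
  Bonds broken (reactants):
    C–C: 1 × 351 = 351
    C–H: 6 × 406 = 2436
    Cl–Cl: 1 × 246 = 246
    Σ(broken) = 3033 kJ
  Bonds formed (products):
    C–C: 1 × 351 = 351
    C–Cl: 1 × 341 = 341
    C–H: 5 × 406 = 2030
    H–Cl: 1 × 420 = 420
    Σ(formed) = 3142 kJ
  ΔH_2 = 3033 − 3142 = −109 kJ
ΔH_1 − ΔH_2 = +56 kJ, so reaction 2 has the more negative ΔH; |ΔH_1 − ΔH_2| = 56 kJ.

Reaction 2, by 56 kJ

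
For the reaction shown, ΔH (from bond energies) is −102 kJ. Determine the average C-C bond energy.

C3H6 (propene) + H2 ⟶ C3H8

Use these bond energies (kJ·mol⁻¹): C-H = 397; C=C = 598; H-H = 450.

Let D be the C-C bond energy.
Σ(broken) = 1×D + 6×397 + 1×598 + 1×450 = 3430 + D
Σ(formed) = 2×D + 8×397 = 3176 + 2D
ΔH = Σ(broken) − Σ(formed) = (3430 + D) − (3176 + 2D) = +254 − D
Setting this equal to −102 kJ gives D = 356 kJ/mol.

D(C-C) ≈ 356 kJ/mol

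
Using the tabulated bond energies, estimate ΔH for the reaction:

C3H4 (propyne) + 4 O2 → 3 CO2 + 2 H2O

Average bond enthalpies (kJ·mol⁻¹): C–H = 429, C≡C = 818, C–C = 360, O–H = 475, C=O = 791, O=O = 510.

ΔH ≈ −1712 kJ

Bonds broken (reactants):
  C≡C: 1 × 818 = 818
  C–C: 1 × 360 = 360
  C–H: 4 × 429 = 1716
  O=O: 4 × 510 = 2040
  Σ(broken) = 4934 kJ
Bonds formed (products):
  C=O: 6 × 791 = 4746
  O–H: 4 × 475 = 1900
  Σ(formed) = 6646 kJ
ΔH = Σ(broken) − Σ(formed) = 4934 − 6646 = −1712 kJ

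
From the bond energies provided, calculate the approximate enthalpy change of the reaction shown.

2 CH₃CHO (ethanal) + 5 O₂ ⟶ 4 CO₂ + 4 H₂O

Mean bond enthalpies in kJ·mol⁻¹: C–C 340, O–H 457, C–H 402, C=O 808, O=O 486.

ΔH ≈ −2178 kJ

Bonds broken (reactants):
  C–C: 2 × 340 = 680
  C–H: 8 × 402 = 3216
  C=O: 2 × 808 = 1616
  O=O: 5 × 486 = 2430
  Σ(broken) = 7942 kJ
Bonds formed (products):
  C=O: 8 × 808 = 6464
  O–H: 8 × 457 = 3656
  Σ(formed) = 10120 kJ
ΔH = Σ(broken) − Σ(formed) = 7942 − 10120 = −2178 kJ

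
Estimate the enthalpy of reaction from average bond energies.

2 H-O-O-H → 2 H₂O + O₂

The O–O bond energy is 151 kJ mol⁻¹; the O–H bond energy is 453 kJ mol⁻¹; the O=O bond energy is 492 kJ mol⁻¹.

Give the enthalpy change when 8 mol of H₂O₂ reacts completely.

Bonds broken (reactants):
  O–H: 4 × 453 = 1812
  O–O: 2 × 151 = 302
  Σ(broken) = 2114 kJ
Bonds formed (products):
  O–H: 4 × 453 = 1812
  O=O: 1 × 492 = 492
  Σ(formed) = 2304 kJ
ΔH = Σ(broken) − Σ(formed) = 2114 − 2304 = −190 kJ
For 4× the reaction as written: 4 × (−190) = −760 kJ

ΔH = −760 kJ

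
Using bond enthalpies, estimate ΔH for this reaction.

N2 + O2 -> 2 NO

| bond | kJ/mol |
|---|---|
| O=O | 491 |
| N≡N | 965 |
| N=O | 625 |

ΔH ≈ +206 kJ

Bonds broken (reactants):
  N≡N: 1 × 965 = 965
  O=O: 1 × 491 = 491
  Σ(broken) = 1456 kJ
Bonds formed (products):
  N=O: 2 × 625 = 1250
  Σ(formed) = 1250 kJ
ΔH = Σ(broken) − Σ(formed) = 1456 − 1250 = +206 kJ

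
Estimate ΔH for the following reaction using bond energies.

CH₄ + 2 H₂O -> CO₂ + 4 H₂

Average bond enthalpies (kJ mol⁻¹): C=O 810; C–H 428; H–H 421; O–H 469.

Bonds broken (reactants):
  C–H: 4 × 428 = 1712
  O–H: 4 × 469 = 1876
  Σ(broken) = 3588 kJ
Bonds formed (products):
  C=O: 2 × 810 = 1620
  H–H: 4 × 421 = 1684
  Σ(formed) = 3304 kJ
ΔH = Σ(broken) − Σ(formed) = 3588 − 3304 = +284 kJ

ΔH ≈ +284 kJ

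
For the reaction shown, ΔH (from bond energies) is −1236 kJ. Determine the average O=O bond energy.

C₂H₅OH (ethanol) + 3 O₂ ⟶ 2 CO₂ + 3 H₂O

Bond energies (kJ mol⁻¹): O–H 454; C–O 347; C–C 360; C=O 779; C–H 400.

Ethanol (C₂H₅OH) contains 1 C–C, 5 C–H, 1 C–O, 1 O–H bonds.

Let D be the O=O bond energy.
Σ(broken) = 1×360 + 5×400 + 1×347 + 1×454 + 3×D = 3161 + 3D
Σ(formed) = 4×779 + 6×454 = 5840
ΔH = Σ(broken) − Σ(formed) = (3161 + 3D) − (5840) = −2679 + 3D
Setting this equal to −1236 kJ gives 3D = 1443, so D = 481 kJ/mol.

D(O=O) ≈ 481 kJ/mol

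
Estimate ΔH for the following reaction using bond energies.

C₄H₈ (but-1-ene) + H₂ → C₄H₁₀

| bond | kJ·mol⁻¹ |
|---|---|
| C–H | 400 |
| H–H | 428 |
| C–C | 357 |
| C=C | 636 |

Bonds broken (reactants):
  C–C: 2 × 357 = 714
  C–H: 8 × 400 = 3200
  C=C: 1 × 636 = 636
  H–H: 1 × 428 = 428
  Σ(broken) = 4978 kJ
Bonds formed (products):
  C–C: 3 × 357 = 1071
  C–H: 10 × 400 = 4000
  Σ(formed) = 5071 kJ
ΔH = Σ(broken) − Σ(formed) = 4978 − 5071 = −93 kJ

ΔH ≈ −93 kJ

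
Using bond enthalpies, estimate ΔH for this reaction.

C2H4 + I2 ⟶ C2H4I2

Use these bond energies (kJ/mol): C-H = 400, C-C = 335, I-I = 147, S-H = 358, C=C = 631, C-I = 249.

ΔH ≈ −55 kJ

Bonds broken (reactants):
  C-H: 4 × 400 = 1600
  C=C: 1 × 631 = 631
  I-I: 1 × 147 = 147
  Σ(broken) = 2378 kJ
Bonds formed (products):
  C-C: 1 × 335 = 335
  C-H: 4 × 400 = 1600
  C-I: 2 × 249 = 498
  Σ(formed) = 2433 kJ
ΔH = Σ(broken) − Σ(formed) = 2378 − 2433 = −55 kJ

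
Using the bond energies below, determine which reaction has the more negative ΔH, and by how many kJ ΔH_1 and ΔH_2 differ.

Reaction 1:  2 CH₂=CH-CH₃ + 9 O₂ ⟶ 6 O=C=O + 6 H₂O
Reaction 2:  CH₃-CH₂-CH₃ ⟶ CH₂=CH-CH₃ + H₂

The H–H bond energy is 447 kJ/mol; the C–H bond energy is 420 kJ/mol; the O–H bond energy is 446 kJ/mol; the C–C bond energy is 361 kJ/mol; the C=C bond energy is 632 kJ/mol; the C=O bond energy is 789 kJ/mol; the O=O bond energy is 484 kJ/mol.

Reaction 1, by 3560 kJ

Reaction 1:
  Bonds broken (reactants):
    C–C: 2 × 361 = 722
    C–H: 12 × 420 = 5040
    C=C: 2 × 632 = 1264
    O=O: 9 × 484 = 4356
    Σ(broken) = 11382 kJ
  Bonds formed (products):
    C=O: 12 × 789 = 9468
    O–H: 12 × 446 = 5352
    Σ(formed) = 14820 kJ
  ΔH_1 = 11382 − 14820 = −3438 kJ
Reaction 2:
  Bonds broken (reactants):
    C–C: 2 × 361 = 722
    C–H: 8 × 420 = 3360
    Σ(broken) = 4082 kJ
  Bonds formed (products):
    C–C: 1 × 361 = 361
    C–H: 6 × 420 = 2520
    C=C: 1 × 632 = 632
    H–H: 1 × 447 = 447
    Σ(formed) = 3960 kJ
  ΔH_2 = 4082 − 3960 = +122 kJ
ΔH_1 − ΔH_2 = −3560 kJ, so reaction 1 has the more negative ΔH; |ΔH_1 − ΔH_2| = 3560 kJ.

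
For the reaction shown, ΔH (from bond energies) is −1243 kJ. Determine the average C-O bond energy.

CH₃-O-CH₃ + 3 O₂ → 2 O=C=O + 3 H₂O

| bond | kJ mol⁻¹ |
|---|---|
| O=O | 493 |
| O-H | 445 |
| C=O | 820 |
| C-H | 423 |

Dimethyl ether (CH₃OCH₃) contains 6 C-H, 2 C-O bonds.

D(C-O) ≈ 345 kJ/mol

Let D be the C-O bond energy.
Σ(broken) = 6×423 + 2×D + 3×493 = 4017 + 2D
Σ(formed) = 4×820 + 6×445 = 5950
ΔH = Σ(broken) − Σ(formed) = (4017 + 2D) − (5950) = −1933 + 2D
Setting this equal to −1243 kJ gives 2D = 690, so D = 345 kJ/mol.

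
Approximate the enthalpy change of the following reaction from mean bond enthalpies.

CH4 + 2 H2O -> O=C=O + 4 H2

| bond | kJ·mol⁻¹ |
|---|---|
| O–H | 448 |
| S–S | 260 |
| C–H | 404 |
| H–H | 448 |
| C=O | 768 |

ΔH ≈ +80 kJ

Bonds broken (reactants):
  C–H: 4 × 404 = 1616
  O–H: 4 × 448 = 1792
  Σ(broken) = 3408 kJ
Bonds formed (products):
  C=O: 2 × 768 = 1536
  H–H: 4 × 448 = 1792
  Σ(formed) = 3328 kJ
ΔH = Σ(broken) − Σ(formed) = 3408 − 3328 = +80 kJ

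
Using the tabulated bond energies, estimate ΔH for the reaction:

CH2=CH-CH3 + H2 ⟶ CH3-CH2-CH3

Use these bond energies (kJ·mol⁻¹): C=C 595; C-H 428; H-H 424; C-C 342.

ΔH ≈ −179 kJ

Bonds broken (reactants):
  C-C: 1 × 342 = 342
  C-H: 6 × 428 = 2568
  C=C: 1 × 595 = 595
  H-H: 1 × 424 = 424
  Σ(broken) = 3929 kJ
Bonds formed (products):
  C-C: 2 × 342 = 684
  C-H: 8 × 428 = 3424
  Σ(formed) = 4108 kJ
ΔH = Σ(broken) − Σ(formed) = 3929 − 4108 = −179 kJ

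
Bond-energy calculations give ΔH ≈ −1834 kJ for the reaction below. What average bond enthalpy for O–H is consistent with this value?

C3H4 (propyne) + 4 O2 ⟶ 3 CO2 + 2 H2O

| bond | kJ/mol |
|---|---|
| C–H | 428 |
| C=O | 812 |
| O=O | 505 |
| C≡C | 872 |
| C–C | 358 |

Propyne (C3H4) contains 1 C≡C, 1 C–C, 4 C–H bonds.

Let D be the O–H bond energy.
Σ(broken) = 1×872 + 1×358 + 4×428 + 4×505 = 4962
Σ(formed) = 6×812 + 4×D = 4872 + 4D
ΔH = Σ(broken) − Σ(formed) = (4962) − (4872 + 4D) = +90 − 4D
Setting this equal to −1834 kJ gives 4D = 1924, so D = 481 kJ/mol.

D(O–H) ≈ 481 kJ/mol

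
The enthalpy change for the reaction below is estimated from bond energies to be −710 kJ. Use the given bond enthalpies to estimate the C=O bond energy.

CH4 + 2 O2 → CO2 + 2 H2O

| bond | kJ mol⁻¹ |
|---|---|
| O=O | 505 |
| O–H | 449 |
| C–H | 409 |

D(C=O) ≈ 780 kJ/mol

Let D be the C=O bond energy.
Σ(broken) = 4×409 + 2×505 = 2646
Σ(formed) = 2×D + 4×449 = 1796 + 2D
ΔH = Σ(broken) − Σ(formed) = (2646) − (1796 + 2D) = +850 − 2D
Setting this equal to −710 kJ gives 2D = 1560, so D = 780 kJ/mol.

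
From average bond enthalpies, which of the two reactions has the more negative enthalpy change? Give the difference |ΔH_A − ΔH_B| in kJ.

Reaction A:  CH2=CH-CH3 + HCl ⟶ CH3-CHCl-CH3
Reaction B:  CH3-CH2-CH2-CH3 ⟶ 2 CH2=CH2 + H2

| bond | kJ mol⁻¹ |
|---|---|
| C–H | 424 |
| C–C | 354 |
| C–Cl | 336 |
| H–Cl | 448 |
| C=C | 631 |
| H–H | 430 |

Reaction A:
  Bonds broken (reactants):
    C–C: 1 × 354 = 354
    C–H: 6 × 424 = 2544
    C=C: 1 × 631 = 631
    H–Cl: 1 × 448 = 448
    Σ(broken) = 3977 kJ
  Bonds formed (products):
    C–C: 2 × 354 = 708
    C–Cl: 1 × 336 = 336
    C–H: 7 × 424 = 2968
    Σ(formed) = 4012 kJ
  ΔH_A = 3977 − 4012 = −35 kJ
Reaction B:
  Bonds broken (reactants):
    C–C: 3 × 354 = 1062
    C–H: 10 × 424 = 4240
    Σ(broken) = 5302 kJ
  Bonds formed (products):
    C–H: 8 × 424 = 3392
    C=C: 2 × 631 = 1262
    H–H: 1 × 430 = 430
    Σ(formed) = 5084 kJ
  ΔH_B = 5302 − 5084 = +218 kJ
ΔH_A − ΔH_B = −253 kJ, so reaction A has the more negative ΔH; |ΔH_A − ΔH_B| = 253 kJ.

Reaction A, by 253 kJ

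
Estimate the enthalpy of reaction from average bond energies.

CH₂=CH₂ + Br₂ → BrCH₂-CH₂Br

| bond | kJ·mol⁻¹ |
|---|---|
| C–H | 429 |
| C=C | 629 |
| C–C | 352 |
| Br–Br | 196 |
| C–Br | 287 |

ΔH ≈ −101 kJ

Bonds broken (reactants):
  Br–Br: 1 × 196 = 196
  C–H: 4 × 429 = 1716
  C=C: 1 × 629 = 629
  Σ(broken) = 2541 kJ
Bonds formed (products):
  C–Br: 2 × 287 = 574
  C–C: 1 × 352 = 352
  C–H: 4 × 429 = 1716
  Σ(formed) = 2642 kJ
ΔH = Σ(broken) − Σ(formed) = 2541 − 2642 = −101 kJ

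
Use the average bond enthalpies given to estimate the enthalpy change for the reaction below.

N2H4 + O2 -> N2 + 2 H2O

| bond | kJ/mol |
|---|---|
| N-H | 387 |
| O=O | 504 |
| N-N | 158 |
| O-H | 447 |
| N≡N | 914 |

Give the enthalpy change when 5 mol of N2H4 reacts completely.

ΔH = −2460 kJ

Bonds broken (reactants):
  N-H: 4 × 387 = 1548
  N-N: 1 × 158 = 158
  O=O: 1 × 504 = 504
  Σ(broken) = 2210 kJ
Bonds formed (products):
  N≡N: 1 × 914 = 914
  O-H: 4 × 447 = 1788
  Σ(formed) = 2702 kJ
ΔH = Σ(broken) − Σ(formed) = 2210 − 2702 = −492 kJ
For 5× the reaction as written: 5 × (−492) = −2460 kJ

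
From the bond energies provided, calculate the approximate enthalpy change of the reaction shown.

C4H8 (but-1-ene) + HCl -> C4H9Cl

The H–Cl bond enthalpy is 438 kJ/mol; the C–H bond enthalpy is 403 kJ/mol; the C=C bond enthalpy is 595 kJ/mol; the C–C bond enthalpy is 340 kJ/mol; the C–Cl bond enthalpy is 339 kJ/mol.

Bonds broken (reactants):
  C–C: 2 × 340 = 680
  C–H: 8 × 403 = 3224
  C=C: 1 × 595 = 595
  H–Cl: 1 × 438 = 438
  Σ(broken) = 4937 kJ
Bonds formed (products):
  C–C: 3 × 340 = 1020
  C–Cl: 1 × 339 = 339
  C–H: 9 × 403 = 3627
  Σ(formed) = 4986 kJ
ΔH = Σ(broken) − Σ(formed) = 4937 − 4986 = −49 kJ

ΔH ≈ −49 kJ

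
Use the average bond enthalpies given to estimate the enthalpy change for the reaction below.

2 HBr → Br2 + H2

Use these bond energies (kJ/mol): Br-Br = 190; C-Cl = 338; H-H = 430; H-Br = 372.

Bonds broken (reactants):
  H-Br: 2 × 372 = 744
  Σ(broken) = 744 kJ
Bonds formed (products):
  Br-Br: 1 × 190 = 190
  H-H: 1 × 430 = 430
  Σ(formed) = 620 kJ
ΔH = Σ(broken) − Σ(formed) = 744 − 620 = +124 kJ

ΔH ≈ +124 kJ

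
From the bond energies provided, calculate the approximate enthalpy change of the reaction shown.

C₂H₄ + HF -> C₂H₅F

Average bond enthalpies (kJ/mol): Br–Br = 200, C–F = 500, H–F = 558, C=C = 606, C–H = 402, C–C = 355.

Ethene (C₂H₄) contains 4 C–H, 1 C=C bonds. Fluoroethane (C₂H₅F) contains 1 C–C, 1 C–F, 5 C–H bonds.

Bonds broken (reactants):
  C–H: 4 × 402 = 1608
  C=C: 1 × 606 = 606
  H–F: 1 × 558 = 558
  Σ(broken) = 2772 kJ
Bonds formed (products):
  C–C: 1 × 355 = 355
  C–F: 1 × 500 = 500
  C–H: 5 × 402 = 2010
  Σ(formed) = 2865 kJ
ΔH = Σ(broken) − Σ(formed) = 2772 − 2865 = −93 kJ

ΔH ≈ −93 kJ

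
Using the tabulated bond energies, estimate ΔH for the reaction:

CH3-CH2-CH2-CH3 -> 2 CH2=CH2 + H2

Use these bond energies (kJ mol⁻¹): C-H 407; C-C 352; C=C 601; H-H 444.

ΔH ≈ +224 kJ

Bonds broken (reactants):
  C-C: 3 × 352 = 1056
  C-H: 10 × 407 = 4070
  Σ(broken) = 5126 kJ
Bonds formed (products):
  C-H: 8 × 407 = 3256
  C=C: 2 × 601 = 1202
  H-H: 1 × 444 = 444
  Σ(formed) = 4902 kJ
ΔH = Σ(broken) − Σ(formed) = 5126 − 4902 = +224 kJ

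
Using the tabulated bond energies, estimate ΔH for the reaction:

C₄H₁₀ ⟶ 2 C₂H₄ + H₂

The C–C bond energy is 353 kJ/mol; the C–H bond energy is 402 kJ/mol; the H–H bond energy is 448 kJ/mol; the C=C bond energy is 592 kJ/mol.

Bonds broken (reactants):
  C–C: 3 × 353 = 1059
  C–H: 10 × 402 = 4020
  Σ(broken) = 5079 kJ
Bonds formed (products):
  C–H: 8 × 402 = 3216
  C=C: 2 × 592 = 1184
  H–H: 1 × 448 = 448
  Σ(formed) = 4848 kJ
ΔH = Σ(broken) − Σ(formed) = 5079 − 4848 = +231 kJ

ΔH ≈ +231 kJ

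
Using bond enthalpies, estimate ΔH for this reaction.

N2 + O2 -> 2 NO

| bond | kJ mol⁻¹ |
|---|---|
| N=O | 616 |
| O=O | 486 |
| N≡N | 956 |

ΔH ≈ +210 kJ

Bonds broken (reactants):
  N≡N: 1 × 956 = 956
  O=O: 1 × 486 = 486
  Σ(broken) = 1442 kJ
Bonds formed (products):
  N=O: 2 × 616 = 1232
  Σ(formed) = 1232 kJ
ΔH = Σ(broken) − Σ(formed) = 1442 − 1232 = +210 kJ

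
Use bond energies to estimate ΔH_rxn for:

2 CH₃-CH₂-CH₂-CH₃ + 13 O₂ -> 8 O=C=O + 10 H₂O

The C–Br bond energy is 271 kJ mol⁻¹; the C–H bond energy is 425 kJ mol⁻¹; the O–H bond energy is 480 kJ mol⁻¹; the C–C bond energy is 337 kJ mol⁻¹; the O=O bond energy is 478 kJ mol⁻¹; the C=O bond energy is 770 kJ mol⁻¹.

Bonds broken (reactants):
  C–C: 6 × 337 = 2022
  C–H: 20 × 425 = 8500
  O=O: 13 × 478 = 6214
  Σ(broken) = 16736 kJ
Bonds formed (products):
  C=O: 16 × 770 = 12320
  O–H: 20 × 480 = 9600
  Σ(formed) = 21920 kJ
ΔH = Σ(broken) − Σ(formed) = 16736 − 21920 = −5184 kJ

ΔH ≈ −5184 kJ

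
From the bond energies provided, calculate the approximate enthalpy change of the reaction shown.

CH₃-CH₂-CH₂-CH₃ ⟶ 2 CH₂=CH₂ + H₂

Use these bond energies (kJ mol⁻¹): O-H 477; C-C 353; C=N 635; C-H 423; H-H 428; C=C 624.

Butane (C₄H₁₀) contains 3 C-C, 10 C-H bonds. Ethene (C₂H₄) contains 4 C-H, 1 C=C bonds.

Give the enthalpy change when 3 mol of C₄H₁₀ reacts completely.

Bonds broken (reactants):
  C-C: 3 × 353 = 1059
  C-H: 10 × 423 = 4230
  Σ(broken) = 5289 kJ
Bonds formed (products):
  C-H: 8 × 423 = 3384
  C=C: 2 × 624 = 1248
  H-H: 1 × 428 = 428
  Σ(formed) = 5060 kJ
ΔH = Σ(broken) − Σ(formed) = 5289 − 5060 = +229 kJ
For 3× the reaction as written: 3 × (+229) = +687 kJ

ΔH = +687 kJ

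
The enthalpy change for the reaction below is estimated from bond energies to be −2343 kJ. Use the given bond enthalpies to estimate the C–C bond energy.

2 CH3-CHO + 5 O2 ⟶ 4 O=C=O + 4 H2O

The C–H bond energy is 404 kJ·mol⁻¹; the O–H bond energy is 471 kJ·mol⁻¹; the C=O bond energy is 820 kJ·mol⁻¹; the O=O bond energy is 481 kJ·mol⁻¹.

D(C–C) ≈ 354 kJ/mol

Let D be the C–C bond energy.
Σ(broken) = 2×D + 8×404 + 2×820 + 5×481 = 7277 + 2D
Σ(formed) = 8×820 + 8×471 = 10328
ΔH = Σ(broken) − Σ(formed) = (7277 + 2D) − (10328) = −3051 + 2D
Setting this equal to −2343 kJ gives 2D = 708, so D = 354 kJ/mol.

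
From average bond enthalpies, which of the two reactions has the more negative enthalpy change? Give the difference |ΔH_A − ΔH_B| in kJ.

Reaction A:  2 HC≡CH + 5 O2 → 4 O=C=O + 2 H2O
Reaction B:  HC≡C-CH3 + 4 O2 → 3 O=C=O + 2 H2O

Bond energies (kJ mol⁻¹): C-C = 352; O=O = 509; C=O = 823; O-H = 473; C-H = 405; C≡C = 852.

Reaction A, by 637 kJ

Reaction A:
  Bonds broken (reactants):
    C≡C: 2 × 852 = 1704
    C-H: 4 × 405 = 1620
    O=O: 5 × 509 = 2545
    Σ(broken) = 5869 kJ
  Bonds formed (products):
    C=O: 8 × 823 = 6584
    O-H: 4 × 473 = 1892
    Σ(formed) = 8476 kJ
  ΔH_A = 5869 − 8476 = −2607 kJ
Reaction B:
  Bonds broken (reactants):
    C≡C: 1 × 852 = 852
    C-C: 1 × 352 = 352
    C-H: 4 × 405 = 1620
    O=O: 4 × 509 = 2036
    Σ(broken) = 4860 kJ
  Bonds formed (products):
    C=O: 6 × 823 = 4938
    O-H: 4 × 473 = 1892
    Σ(formed) = 6830 kJ
  ΔH_B = 4860 − 6830 = −1970 kJ
ΔH_A − ΔH_B = −637 kJ, so reaction A has the more negative ΔH; |ΔH_A − ΔH_B| = 637 kJ.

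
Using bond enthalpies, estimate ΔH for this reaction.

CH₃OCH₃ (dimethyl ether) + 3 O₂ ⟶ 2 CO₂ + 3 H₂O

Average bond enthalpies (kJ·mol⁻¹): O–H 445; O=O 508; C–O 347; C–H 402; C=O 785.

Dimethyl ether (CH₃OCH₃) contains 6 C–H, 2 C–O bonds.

Bonds broken (reactants):
  C–H: 6 × 402 = 2412
  C–O: 2 × 347 = 694
  O=O: 3 × 508 = 1524
  Σ(broken) = 4630 kJ
Bonds formed (products):
  C=O: 4 × 785 = 3140
  O–H: 6 × 445 = 2670
  Σ(formed) = 5810 kJ
ΔH = Σ(broken) − Σ(formed) = 4630 − 5810 = −1180 kJ

ΔH ≈ −1180 kJ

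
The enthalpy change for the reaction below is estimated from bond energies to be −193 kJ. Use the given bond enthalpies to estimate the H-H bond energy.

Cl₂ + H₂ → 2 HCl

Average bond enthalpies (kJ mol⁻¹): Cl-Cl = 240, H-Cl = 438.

D(H-H) ≈ 443 kJ/mol

Let D be the H-H bond energy.
Σ(broken) = 1×240 + 1×D = 240 + D
Σ(formed) = 2×438 = 876
ΔH = Σ(broken) − Σ(formed) = (240 + D) − (876) = −636 + D
Setting this equal to −193 kJ gives D = 443 kJ/mol.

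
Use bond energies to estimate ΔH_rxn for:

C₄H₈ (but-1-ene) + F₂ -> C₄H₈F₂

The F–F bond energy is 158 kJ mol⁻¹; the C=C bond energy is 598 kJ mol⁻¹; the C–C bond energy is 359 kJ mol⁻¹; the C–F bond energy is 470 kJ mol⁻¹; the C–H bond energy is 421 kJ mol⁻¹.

Bonds broken (reactants):
  C–C: 2 × 359 = 718
  C–H: 8 × 421 = 3368
  C=C: 1 × 598 = 598
  F–F: 1 × 158 = 158
  Σ(broken) = 4842 kJ
Bonds formed (products):
  C–C: 3 × 359 = 1077
  C–F: 2 × 470 = 940
  C–H: 8 × 421 = 3368
  Σ(formed) = 5385 kJ
ΔH = Σ(broken) − Σ(formed) = 4842 − 5385 = −543 kJ

ΔH ≈ −543 kJ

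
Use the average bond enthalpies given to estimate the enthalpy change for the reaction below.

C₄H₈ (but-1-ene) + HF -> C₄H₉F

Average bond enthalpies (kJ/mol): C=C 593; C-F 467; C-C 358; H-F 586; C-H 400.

Bonds broken (reactants):
  C-C: 2 × 358 = 716
  C-H: 8 × 400 = 3200
  C=C: 1 × 593 = 593
  H-F: 1 × 586 = 586
  Σ(broken) = 5095 kJ
Bonds formed (products):
  C-C: 3 × 358 = 1074
  C-F: 1 × 467 = 467
  C-H: 9 × 400 = 3600
  Σ(formed) = 5141 kJ
ΔH = Σ(broken) − Σ(formed) = 5095 − 5141 = −46 kJ

ΔH ≈ −46 kJ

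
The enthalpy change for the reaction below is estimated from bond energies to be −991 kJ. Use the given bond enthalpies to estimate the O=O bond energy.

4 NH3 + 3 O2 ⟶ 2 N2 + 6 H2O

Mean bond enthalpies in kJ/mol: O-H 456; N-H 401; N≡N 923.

Let D be the O=O bond energy.
Σ(broken) = 12×401 + 3×D = 4812 + 3D
Σ(formed) = 2×923 + 12×456 = 7318
ΔH = Σ(broken) − Σ(formed) = (4812 + 3D) − (7318) = −2506 + 3D
Setting this equal to −991 kJ gives 3D = 1515, so D = 505 kJ/mol.

D(O=O) ≈ 505 kJ/mol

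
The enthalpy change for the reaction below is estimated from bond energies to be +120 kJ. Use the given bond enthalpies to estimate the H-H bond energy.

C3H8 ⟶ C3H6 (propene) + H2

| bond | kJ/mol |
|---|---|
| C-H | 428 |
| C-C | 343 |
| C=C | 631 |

D(H-H) ≈ 448 kJ/mol

Let D be the H-H bond energy.
Σ(broken) = 2×343 + 8×428 = 4110
Σ(formed) = 1×343 + 6×428 + 1×631 + 1×D = 3542 + D
ΔH = Σ(broken) − Σ(formed) = (4110) − (3542 + D) = +568 − D
Setting this equal to +120 kJ gives D = 448 kJ/mol.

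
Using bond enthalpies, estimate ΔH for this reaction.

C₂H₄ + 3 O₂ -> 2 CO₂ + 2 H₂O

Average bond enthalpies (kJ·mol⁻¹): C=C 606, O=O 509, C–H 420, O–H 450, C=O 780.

Bonds broken (reactants):
  C–H: 4 × 420 = 1680
  C=C: 1 × 606 = 606
  O=O: 3 × 509 = 1527
  Σ(broken) = 3813 kJ
Bonds formed (products):
  C=O: 4 × 780 = 3120
  O–H: 4 × 450 = 1800
  Σ(formed) = 4920 kJ
ΔH = Σ(broken) − Σ(formed) = 3813 − 4920 = −1107 kJ

ΔH ≈ −1107 kJ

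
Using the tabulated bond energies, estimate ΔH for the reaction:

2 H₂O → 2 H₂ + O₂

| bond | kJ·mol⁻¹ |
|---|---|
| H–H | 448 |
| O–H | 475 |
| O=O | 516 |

Bonds broken (reactants):
  O–H: 4 × 475 = 1900
  Σ(broken) = 1900 kJ
Bonds formed (products):
  H–H: 2 × 448 = 896
  O=O: 1 × 516 = 516
  Σ(formed) = 1412 kJ
ΔH = Σ(broken) − Σ(formed) = 1900 − 1412 = +488 kJ

ΔH ≈ +488 kJ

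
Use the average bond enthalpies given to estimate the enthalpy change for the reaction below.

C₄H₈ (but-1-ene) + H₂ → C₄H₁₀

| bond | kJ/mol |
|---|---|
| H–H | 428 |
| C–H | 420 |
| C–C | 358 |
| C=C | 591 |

ΔH ≈ −179 kJ

Bonds broken (reactants):
  C–C: 2 × 358 = 716
  C–H: 8 × 420 = 3360
  C=C: 1 × 591 = 591
  H–H: 1 × 428 = 428
  Σ(broken) = 5095 kJ
Bonds formed (products):
  C–C: 3 × 358 = 1074
  C–H: 10 × 420 = 4200
  Σ(formed) = 5274 kJ
ΔH = Σ(broken) − Σ(formed) = 5095 − 5274 = −179 kJ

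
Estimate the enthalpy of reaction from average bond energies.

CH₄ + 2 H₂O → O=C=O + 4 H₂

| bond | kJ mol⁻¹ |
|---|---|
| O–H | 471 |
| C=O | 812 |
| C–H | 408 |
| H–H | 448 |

Bonds broken (reactants):
  C–H: 4 × 408 = 1632
  O–H: 4 × 471 = 1884
  Σ(broken) = 3516 kJ
Bonds formed (products):
  C=O: 2 × 812 = 1624
  H–H: 4 × 448 = 1792
  Σ(formed) = 3416 kJ
ΔH = Σ(broken) − Σ(formed) = 3516 − 3416 = +100 kJ

ΔH ≈ +100 kJ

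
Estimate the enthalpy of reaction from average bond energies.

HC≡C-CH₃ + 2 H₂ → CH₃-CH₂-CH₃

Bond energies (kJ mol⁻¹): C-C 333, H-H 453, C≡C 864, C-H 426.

Bonds broken (reactants):
  C≡C: 1 × 864 = 864
  C-C: 1 × 333 = 333
  C-H: 4 × 426 = 1704
  H-H: 2 × 453 = 906
  Σ(broken) = 3807 kJ
Bonds formed (products):
  C-C: 2 × 333 = 666
  C-H: 8 × 426 = 3408
  Σ(formed) = 4074 kJ
ΔH = Σ(broken) − Σ(formed) = 3807 − 4074 = −267 kJ

ΔH ≈ −267 kJ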